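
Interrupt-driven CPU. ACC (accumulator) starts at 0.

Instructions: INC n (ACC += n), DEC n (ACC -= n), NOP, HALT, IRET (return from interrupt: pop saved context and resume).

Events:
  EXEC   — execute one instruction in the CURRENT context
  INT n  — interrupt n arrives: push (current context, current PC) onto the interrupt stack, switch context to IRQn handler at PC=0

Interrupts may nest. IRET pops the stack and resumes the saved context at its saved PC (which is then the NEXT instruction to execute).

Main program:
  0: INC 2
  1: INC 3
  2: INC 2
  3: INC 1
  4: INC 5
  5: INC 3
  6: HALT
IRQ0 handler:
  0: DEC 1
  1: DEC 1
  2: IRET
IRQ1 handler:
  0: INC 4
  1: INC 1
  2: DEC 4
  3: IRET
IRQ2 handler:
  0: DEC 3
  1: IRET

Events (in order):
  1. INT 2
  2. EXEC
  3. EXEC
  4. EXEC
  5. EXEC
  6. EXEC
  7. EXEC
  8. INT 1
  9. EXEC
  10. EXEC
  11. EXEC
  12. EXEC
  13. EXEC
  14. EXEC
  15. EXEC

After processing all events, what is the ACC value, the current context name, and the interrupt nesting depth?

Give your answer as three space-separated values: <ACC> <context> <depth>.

Answer: 14 MAIN 0

Derivation:
Event 1 (INT 2): INT 2 arrives: push (MAIN, PC=0), enter IRQ2 at PC=0 (depth now 1)
Event 2 (EXEC): [IRQ2] PC=0: DEC 3 -> ACC=-3
Event 3 (EXEC): [IRQ2] PC=1: IRET -> resume MAIN at PC=0 (depth now 0)
Event 4 (EXEC): [MAIN] PC=0: INC 2 -> ACC=-1
Event 5 (EXEC): [MAIN] PC=1: INC 3 -> ACC=2
Event 6 (EXEC): [MAIN] PC=2: INC 2 -> ACC=4
Event 7 (EXEC): [MAIN] PC=3: INC 1 -> ACC=5
Event 8 (INT 1): INT 1 arrives: push (MAIN, PC=4), enter IRQ1 at PC=0 (depth now 1)
Event 9 (EXEC): [IRQ1] PC=0: INC 4 -> ACC=9
Event 10 (EXEC): [IRQ1] PC=1: INC 1 -> ACC=10
Event 11 (EXEC): [IRQ1] PC=2: DEC 4 -> ACC=6
Event 12 (EXEC): [IRQ1] PC=3: IRET -> resume MAIN at PC=4 (depth now 0)
Event 13 (EXEC): [MAIN] PC=4: INC 5 -> ACC=11
Event 14 (EXEC): [MAIN] PC=5: INC 3 -> ACC=14
Event 15 (EXEC): [MAIN] PC=6: HALT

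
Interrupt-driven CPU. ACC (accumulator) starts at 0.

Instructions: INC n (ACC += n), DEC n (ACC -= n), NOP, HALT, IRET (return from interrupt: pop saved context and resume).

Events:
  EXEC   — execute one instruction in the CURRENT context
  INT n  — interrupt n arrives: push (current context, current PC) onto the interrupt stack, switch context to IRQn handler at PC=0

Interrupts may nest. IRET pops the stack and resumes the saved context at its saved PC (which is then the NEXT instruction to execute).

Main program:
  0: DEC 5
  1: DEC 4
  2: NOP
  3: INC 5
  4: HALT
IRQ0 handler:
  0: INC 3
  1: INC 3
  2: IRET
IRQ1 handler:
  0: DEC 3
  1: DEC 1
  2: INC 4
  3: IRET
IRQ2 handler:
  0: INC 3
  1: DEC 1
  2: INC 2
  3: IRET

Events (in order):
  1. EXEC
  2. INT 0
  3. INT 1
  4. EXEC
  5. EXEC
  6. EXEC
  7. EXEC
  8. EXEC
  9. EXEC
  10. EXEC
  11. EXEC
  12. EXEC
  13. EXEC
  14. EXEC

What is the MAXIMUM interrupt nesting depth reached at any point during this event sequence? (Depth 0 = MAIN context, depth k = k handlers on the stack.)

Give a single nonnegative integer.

Event 1 (EXEC): [MAIN] PC=0: DEC 5 -> ACC=-5 [depth=0]
Event 2 (INT 0): INT 0 arrives: push (MAIN, PC=1), enter IRQ0 at PC=0 (depth now 1) [depth=1]
Event 3 (INT 1): INT 1 arrives: push (IRQ0, PC=0), enter IRQ1 at PC=0 (depth now 2) [depth=2]
Event 4 (EXEC): [IRQ1] PC=0: DEC 3 -> ACC=-8 [depth=2]
Event 5 (EXEC): [IRQ1] PC=1: DEC 1 -> ACC=-9 [depth=2]
Event 6 (EXEC): [IRQ1] PC=2: INC 4 -> ACC=-5 [depth=2]
Event 7 (EXEC): [IRQ1] PC=3: IRET -> resume IRQ0 at PC=0 (depth now 1) [depth=1]
Event 8 (EXEC): [IRQ0] PC=0: INC 3 -> ACC=-2 [depth=1]
Event 9 (EXEC): [IRQ0] PC=1: INC 3 -> ACC=1 [depth=1]
Event 10 (EXEC): [IRQ0] PC=2: IRET -> resume MAIN at PC=1 (depth now 0) [depth=0]
Event 11 (EXEC): [MAIN] PC=1: DEC 4 -> ACC=-3 [depth=0]
Event 12 (EXEC): [MAIN] PC=2: NOP [depth=0]
Event 13 (EXEC): [MAIN] PC=3: INC 5 -> ACC=2 [depth=0]
Event 14 (EXEC): [MAIN] PC=4: HALT [depth=0]
Max depth observed: 2

Answer: 2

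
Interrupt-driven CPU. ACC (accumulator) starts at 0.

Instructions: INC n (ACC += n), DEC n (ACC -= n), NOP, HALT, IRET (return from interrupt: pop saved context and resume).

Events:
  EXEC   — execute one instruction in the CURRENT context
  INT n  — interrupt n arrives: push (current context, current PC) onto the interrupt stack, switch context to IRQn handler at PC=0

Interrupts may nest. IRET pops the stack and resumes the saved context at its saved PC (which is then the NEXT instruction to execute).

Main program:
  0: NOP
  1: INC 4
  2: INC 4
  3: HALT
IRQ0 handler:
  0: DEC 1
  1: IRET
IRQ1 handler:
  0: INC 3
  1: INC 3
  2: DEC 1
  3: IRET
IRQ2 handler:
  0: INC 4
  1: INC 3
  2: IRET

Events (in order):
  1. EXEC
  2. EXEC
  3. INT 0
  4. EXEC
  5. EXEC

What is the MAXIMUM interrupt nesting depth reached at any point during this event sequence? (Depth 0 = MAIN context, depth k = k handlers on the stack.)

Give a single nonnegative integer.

Event 1 (EXEC): [MAIN] PC=0: NOP [depth=0]
Event 2 (EXEC): [MAIN] PC=1: INC 4 -> ACC=4 [depth=0]
Event 3 (INT 0): INT 0 arrives: push (MAIN, PC=2), enter IRQ0 at PC=0 (depth now 1) [depth=1]
Event 4 (EXEC): [IRQ0] PC=0: DEC 1 -> ACC=3 [depth=1]
Event 5 (EXEC): [IRQ0] PC=1: IRET -> resume MAIN at PC=2 (depth now 0) [depth=0]
Max depth observed: 1

Answer: 1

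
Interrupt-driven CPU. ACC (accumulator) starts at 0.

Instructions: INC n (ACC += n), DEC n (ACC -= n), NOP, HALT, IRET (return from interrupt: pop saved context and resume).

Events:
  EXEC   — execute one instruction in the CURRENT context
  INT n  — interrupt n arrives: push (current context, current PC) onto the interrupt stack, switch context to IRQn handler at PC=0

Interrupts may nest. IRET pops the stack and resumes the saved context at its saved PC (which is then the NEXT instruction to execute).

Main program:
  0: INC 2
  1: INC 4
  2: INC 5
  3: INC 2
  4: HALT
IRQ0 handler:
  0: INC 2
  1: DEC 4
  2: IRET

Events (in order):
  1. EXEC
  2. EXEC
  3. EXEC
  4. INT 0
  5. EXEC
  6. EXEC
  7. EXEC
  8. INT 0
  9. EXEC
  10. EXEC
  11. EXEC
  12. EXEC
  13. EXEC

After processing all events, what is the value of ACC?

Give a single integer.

Event 1 (EXEC): [MAIN] PC=0: INC 2 -> ACC=2
Event 2 (EXEC): [MAIN] PC=1: INC 4 -> ACC=6
Event 3 (EXEC): [MAIN] PC=2: INC 5 -> ACC=11
Event 4 (INT 0): INT 0 arrives: push (MAIN, PC=3), enter IRQ0 at PC=0 (depth now 1)
Event 5 (EXEC): [IRQ0] PC=0: INC 2 -> ACC=13
Event 6 (EXEC): [IRQ0] PC=1: DEC 4 -> ACC=9
Event 7 (EXEC): [IRQ0] PC=2: IRET -> resume MAIN at PC=3 (depth now 0)
Event 8 (INT 0): INT 0 arrives: push (MAIN, PC=3), enter IRQ0 at PC=0 (depth now 1)
Event 9 (EXEC): [IRQ0] PC=0: INC 2 -> ACC=11
Event 10 (EXEC): [IRQ0] PC=1: DEC 4 -> ACC=7
Event 11 (EXEC): [IRQ0] PC=2: IRET -> resume MAIN at PC=3 (depth now 0)
Event 12 (EXEC): [MAIN] PC=3: INC 2 -> ACC=9
Event 13 (EXEC): [MAIN] PC=4: HALT

Answer: 9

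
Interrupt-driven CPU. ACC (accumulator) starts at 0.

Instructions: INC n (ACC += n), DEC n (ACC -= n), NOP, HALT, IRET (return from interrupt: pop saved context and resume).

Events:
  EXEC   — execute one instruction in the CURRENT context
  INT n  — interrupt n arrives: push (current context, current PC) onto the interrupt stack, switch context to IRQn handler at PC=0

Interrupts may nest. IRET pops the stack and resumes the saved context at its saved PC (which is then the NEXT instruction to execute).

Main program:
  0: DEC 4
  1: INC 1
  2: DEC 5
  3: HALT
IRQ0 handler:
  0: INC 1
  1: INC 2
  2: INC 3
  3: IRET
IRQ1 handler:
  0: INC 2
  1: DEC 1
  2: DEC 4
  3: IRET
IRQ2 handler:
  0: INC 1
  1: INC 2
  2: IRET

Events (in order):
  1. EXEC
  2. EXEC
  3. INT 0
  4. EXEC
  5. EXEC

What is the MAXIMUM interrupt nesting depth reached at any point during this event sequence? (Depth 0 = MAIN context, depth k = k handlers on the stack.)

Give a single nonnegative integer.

Event 1 (EXEC): [MAIN] PC=0: DEC 4 -> ACC=-4 [depth=0]
Event 2 (EXEC): [MAIN] PC=1: INC 1 -> ACC=-3 [depth=0]
Event 3 (INT 0): INT 0 arrives: push (MAIN, PC=2), enter IRQ0 at PC=0 (depth now 1) [depth=1]
Event 4 (EXEC): [IRQ0] PC=0: INC 1 -> ACC=-2 [depth=1]
Event 5 (EXEC): [IRQ0] PC=1: INC 2 -> ACC=0 [depth=1]
Max depth observed: 1

Answer: 1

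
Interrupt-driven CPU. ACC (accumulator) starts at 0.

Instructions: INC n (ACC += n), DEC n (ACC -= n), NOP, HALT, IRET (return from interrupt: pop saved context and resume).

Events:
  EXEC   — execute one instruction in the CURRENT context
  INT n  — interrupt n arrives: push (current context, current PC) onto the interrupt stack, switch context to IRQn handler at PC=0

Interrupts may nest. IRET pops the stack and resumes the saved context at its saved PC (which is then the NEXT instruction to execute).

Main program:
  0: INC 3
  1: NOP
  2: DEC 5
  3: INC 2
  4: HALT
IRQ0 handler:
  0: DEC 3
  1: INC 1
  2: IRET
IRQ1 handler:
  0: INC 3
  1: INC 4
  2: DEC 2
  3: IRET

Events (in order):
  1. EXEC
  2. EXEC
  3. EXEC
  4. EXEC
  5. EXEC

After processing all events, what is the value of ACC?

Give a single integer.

Event 1 (EXEC): [MAIN] PC=0: INC 3 -> ACC=3
Event 2 (EXEC): [MAIN] PC=1: NOP
Event 3 (EXEC): [MAIN] PC=2: DEC 5 -> ACC=-2
Event 4 (EXEC): [MAIN] PC=3: INC 2 -> ACC=0
Event 5 (EXEC): [MAIN] PC=4: HALT

Answer: 0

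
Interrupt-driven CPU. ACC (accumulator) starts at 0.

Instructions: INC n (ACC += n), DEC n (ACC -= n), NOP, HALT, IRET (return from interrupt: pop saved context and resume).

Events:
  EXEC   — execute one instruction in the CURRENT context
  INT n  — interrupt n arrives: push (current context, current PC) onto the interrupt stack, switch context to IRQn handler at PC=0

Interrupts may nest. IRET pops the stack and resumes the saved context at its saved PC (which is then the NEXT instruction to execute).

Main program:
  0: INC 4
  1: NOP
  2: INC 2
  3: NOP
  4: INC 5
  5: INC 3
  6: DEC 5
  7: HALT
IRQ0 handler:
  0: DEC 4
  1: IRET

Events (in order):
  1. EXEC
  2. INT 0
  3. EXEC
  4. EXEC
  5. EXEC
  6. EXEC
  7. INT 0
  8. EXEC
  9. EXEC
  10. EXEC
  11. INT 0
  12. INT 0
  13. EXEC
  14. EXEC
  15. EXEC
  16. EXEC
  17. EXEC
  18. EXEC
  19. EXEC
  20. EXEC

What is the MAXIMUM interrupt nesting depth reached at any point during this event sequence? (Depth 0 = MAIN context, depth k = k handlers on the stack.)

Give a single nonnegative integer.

Answer: 2

Derivation:
Event 1 (EXEC): [MAIN] PC=0: INC 4 -> ACC=4 [depth=0]
Event 2 (INT 0): INT 0 arrives: push (MAIN, PC=1), enter IRQ0 at PC=0 (depth now 1) [depth=1]
Event 3 (EXEC): [IRQ0] PC=0: DEC 4 -> ACC=0 [depth=1]
Event 4 (EXEC): [IRQ0] PC=1: IRET -> resume MAIN at PC=1 (depth now 0) [depth=0]
Event 5 (EXEC): [MAIN] PC=1: NOP [depth=0]
Event 6 (EXEC): [MAIN] PC=2: INC 2 -> ACC=2 [depth=0]
Event 7 (INT 0): INT 0 arrives: push (MAIN, PC=3), enter IRQ0 at PC=0 (depth now 1) [depth=1]
Event 8 (EXEC): [IRQ0] PC=0: DEC 4 -> ACC=-2 [depth=1]
Event 9 (EXEC): [IRQ0] PC=1: IRET -> resume MAIN at PC=3 (depth now 0) [depth=0]
Event 10 (EXEC): [MAIN] PC=3: NOP [depth=0]
Event 11 (INT 0): INT 0 arrives: push (MAIN, PC=4), enter IRQ0 at PC=0 (depth now 1) [depth=1]
Event 12 (INT 0): INT 0 arrives: push (IRQ0, PC=0), enter IRQ0 at PC=0 (depth now 2) [depth=2]
Event 13 (EXEC): [IRQ0] PC=0: DEC 4 -> ACC=-6 [depth=2]
Event 14 (EXEC): [IRQ0] PC=1: IRET -> resume IRQ0 at PC=0 (depth now 1) [depth=1]
Event 15 (EXEC): [IRQ0] PC=0: DEC 4 -> ACC=-10 [depth=1]
Event 16 (EXEC): [IRQ0] PC=1: IRET -> resume MAIN at PC=4 (depth now 0) [depth=0]
Event 17 (EXEC): [MAIN] PC=4: INC 5 -> ACC=-5 [depth=0]
Event 18 (EXEC): [MAIN] PC=5: INC 3 -> ACC=-2 [depth=0]
Event 19 (EXEC): [MAIN] PC=6: DEC 5 -> ACC=-7 [depth=0]
Event 20 (EXEC): [MAIN] PC=7: HALT [depth=0]
Max depth observed: 2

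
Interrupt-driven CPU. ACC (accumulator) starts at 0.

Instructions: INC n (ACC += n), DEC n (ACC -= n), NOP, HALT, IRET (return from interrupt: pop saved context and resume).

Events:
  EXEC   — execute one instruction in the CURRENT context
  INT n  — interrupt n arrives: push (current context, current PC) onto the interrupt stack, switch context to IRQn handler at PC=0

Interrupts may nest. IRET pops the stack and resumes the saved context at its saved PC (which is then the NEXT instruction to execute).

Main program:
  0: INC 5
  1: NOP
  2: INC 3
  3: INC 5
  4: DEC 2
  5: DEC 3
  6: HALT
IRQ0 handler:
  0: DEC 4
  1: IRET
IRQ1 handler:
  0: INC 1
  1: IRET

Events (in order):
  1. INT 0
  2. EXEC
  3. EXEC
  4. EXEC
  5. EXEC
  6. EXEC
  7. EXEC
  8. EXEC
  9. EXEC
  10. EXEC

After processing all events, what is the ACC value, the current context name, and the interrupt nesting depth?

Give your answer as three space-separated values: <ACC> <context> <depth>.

Event 1 (INT 0): INT 0 arrives: push (MAIN, PC=0), enter IRQ0 at PC=0 (depth now 1)
Event 2 (EXEC): [IRQ0] PC=0: DEC 4 -> ACC=-4
Event 3 (EXEC): [IRQ0] PC=1: IRET -> resume MAIN at PC=0 (depth now 0)
Event 4 (EXEC): [MAIN] PC=0: INC 5 -> ACC=1
Event 5 (EXEC): [MAIN] PC=1: NOP
Event 6 (EXEC): [MAIN] PC=2: INC 3 -> ACC=4
Event 7 (EXEC): [MAIN] PC=3: INC 5 -> ACC=9
Event 8 (EXEC): [MAIN] PC=4: DEC 2 -> ACC=7
Event 9 (EXEC): [MAIN] PC=5: DEC 3 -> ACC=4
Event 10 (EXEC): [MAIN] PC=6: HALT

Answer: 4 MAIN 0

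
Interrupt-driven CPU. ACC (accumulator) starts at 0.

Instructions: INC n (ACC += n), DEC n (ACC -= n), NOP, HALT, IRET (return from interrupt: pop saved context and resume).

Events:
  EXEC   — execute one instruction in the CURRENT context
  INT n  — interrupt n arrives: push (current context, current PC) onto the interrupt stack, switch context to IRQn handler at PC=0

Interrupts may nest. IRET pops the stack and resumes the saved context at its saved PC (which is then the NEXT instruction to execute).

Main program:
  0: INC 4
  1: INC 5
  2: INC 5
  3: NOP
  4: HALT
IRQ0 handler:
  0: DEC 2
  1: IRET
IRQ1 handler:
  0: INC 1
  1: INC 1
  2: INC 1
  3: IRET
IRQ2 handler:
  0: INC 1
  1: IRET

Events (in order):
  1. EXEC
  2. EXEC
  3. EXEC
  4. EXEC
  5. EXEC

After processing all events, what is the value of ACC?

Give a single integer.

Event 1 (EXEC): [MAIN] PC=0: INC 4 -> ACC=4
Event 2 (EXEC): [MAIN] PC=1: INC 5 -> ACC=9
Event 3 (EXEC): [MAIN] PC=2: INC 5 -> ACC=14
Event 4 (EXEC): [MAIN] PC=3: NOP
Event 5 (EXEC): [MAIN] PC=4: HALT

Answer: 14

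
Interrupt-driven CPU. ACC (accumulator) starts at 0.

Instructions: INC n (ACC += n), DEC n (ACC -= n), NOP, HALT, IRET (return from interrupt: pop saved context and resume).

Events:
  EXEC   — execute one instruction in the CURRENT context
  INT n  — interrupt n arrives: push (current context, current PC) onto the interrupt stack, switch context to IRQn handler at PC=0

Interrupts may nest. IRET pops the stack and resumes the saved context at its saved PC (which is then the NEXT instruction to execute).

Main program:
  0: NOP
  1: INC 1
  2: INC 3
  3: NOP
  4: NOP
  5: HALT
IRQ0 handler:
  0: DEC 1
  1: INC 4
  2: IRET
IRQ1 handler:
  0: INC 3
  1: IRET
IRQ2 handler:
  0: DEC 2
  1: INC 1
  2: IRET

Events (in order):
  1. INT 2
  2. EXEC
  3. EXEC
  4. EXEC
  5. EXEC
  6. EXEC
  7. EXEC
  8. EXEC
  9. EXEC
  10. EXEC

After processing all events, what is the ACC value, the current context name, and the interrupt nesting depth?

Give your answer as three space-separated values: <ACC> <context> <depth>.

Answer: 3 MAIN 0

Derivation:
Event 1 (INT 2): INT 2 arrives: push (MAIN, PC=0), enter IRQ2 at PC=0 (depth now 1)
Event 2 (EXEC): [IRQ2] PC=0: DEC 2 -> ACC=-2
Event 3 (EXEC): [IRQ2] PC=1: INC 1 -> ACC=-1
Event 4 (EXEC): [IRQ2] PC=2: IRET -> resume MAIN at PC=0 (depth now 0)
Event 5 (EXEC): [MAIN] PC=0: NOP
Event 6 (EXEC): [MAIN] PC=1: INC 1 -> ACC=0
Event 7 (EXEC): [MAIN] PC=2: INC 3 -> ACC=3
Event 8 (EXEC): [MAIN] PC=3: NOP
Event 9 (EXEC): [MAIN] PC=4: NOP
Event 10 (EXEC): [MAIN] PC=5: HALT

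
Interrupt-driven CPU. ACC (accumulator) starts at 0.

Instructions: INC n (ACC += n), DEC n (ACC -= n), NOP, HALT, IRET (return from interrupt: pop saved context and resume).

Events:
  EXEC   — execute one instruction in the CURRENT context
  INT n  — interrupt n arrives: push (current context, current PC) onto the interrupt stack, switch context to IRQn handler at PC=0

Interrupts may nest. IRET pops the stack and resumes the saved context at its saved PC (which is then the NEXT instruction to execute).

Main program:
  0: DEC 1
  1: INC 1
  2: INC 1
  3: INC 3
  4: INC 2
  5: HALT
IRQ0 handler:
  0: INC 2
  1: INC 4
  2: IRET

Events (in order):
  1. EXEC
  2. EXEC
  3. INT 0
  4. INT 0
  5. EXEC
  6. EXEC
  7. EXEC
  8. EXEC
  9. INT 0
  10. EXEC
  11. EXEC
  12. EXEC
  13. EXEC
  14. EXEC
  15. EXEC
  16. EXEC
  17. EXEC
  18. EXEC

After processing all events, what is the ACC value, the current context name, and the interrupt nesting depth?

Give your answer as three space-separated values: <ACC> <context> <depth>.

Event 1 (EXEC): [MAIN] PC=0: DEC 1 -> ACC=-1
Event 2 (EXEC): [MAIN] PC=1: INC 1 -> ACC=0
Event 3 (INT 0): INT 0 arrives: push (MAIN, PC=2), enter IRQ0 at PC=0 (depth now 1)
Event 4 (INT 0): INT 0 arrives: push (IRQ0, PC=0), enter IRQ0 at PC=0 (depth now 2)
Event 5 (EXEC): [IRQ0] PC=0: INC 2 -> ACC=2
Event 6 (EXEC): [IRQ0] PC=1: INC 4 -> ACC=6
Event 7 (EXEC): [IRQ0] PC=2: IRET -> resume IRQ0 at PC=0 (depth now 1)
Event 8 (EXEC): [IRQ0] PC=0: INC 2 -> ACC=8
Event 9 (INT 0): INT 0 arrives: push (IRQ0, PC=1), enter IRQ0 at PC=0 (depth now 2)
Event 10 (EXEC): [IRQ0] PC=0: INC 2 -> ACC=10
Event 11 (EXEC): [IRQ0] PC=1: INC 4 -> ACC=14
Event 12 (EXEC): [IRQ0] PC=2: IRET -> resume IRQ0 at PC=1 (depth now 1)
Event 13 (EXEC): [IRQ0] PC=1: INC 4 -> ACC=18
Event 14 (EXEC): [IRQ0] PC=2: IRET -> resume MAIN at PC=2 (depth now 0)
Event 15 (EXEC): [MAIN] PC=2: INC 1 -> ACC=19
Event 16 (EXEC): [MAIN] PC=3: INC 3 -> ACC=22
Event 17 (EXEC): [MAIN] PC=4: INC 2 -> ACC=24
Event 18 (EXEC): [MAIN] PC=5: HALT

Answer: 24 MAIN 0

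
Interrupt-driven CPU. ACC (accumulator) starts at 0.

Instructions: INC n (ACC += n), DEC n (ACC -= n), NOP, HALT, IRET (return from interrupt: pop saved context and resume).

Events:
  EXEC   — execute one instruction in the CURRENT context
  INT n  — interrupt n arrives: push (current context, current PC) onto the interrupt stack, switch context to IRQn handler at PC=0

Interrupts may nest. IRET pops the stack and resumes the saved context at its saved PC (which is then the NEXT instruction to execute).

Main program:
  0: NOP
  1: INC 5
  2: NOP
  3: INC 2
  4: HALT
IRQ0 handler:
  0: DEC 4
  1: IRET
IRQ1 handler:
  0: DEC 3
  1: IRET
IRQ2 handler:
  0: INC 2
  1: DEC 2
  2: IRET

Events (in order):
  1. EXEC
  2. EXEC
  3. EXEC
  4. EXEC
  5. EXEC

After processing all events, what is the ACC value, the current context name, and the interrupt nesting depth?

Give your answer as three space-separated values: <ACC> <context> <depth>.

Event 1 (EXEC): [MAIN] PC=0: NOP
Event 2 (EXEC): [MAIN] PC=1: INC 5 -> ACC=5
Event 3 (EXEC): [MAIN] PC=2: NOP
Event 4 (EXEC): [MAIN] PC=3: INC 2 -> ACC=7
Event 5 (EXEC): [MAIN] PC=4: HALT

Answer: 7 MAIN 0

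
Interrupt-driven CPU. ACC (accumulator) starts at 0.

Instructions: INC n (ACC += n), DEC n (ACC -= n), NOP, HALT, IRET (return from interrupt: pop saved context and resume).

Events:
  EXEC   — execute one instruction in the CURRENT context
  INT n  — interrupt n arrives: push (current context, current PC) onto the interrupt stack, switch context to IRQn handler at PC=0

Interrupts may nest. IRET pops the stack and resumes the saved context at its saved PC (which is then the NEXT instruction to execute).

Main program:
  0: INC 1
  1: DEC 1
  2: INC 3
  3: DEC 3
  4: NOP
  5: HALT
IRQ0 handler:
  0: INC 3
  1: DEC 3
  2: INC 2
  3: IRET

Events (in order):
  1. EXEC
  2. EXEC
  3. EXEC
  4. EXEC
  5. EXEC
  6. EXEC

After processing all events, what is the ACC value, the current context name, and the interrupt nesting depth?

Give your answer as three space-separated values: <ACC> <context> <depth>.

Answer: 0 MAIN 0

Derivation:
Event 1 (EXEC): [MAIN] PC=0: INC 1 -> ACC=1
Event 2 (EXEC): [MAIN] PC=1: DEC 1 -> ACC=0
Event 3 (EXEC): [MAIN] PC=2: INC 3 -> ACC=3
Event 4 (EXEC): [MAIN] PC=3: DEC 3 -> ACC=0
Event 5 (EXEC): [MAIN] PC=4: NOP
Event 6 (EXEC): [MAIN] PC=5: HALT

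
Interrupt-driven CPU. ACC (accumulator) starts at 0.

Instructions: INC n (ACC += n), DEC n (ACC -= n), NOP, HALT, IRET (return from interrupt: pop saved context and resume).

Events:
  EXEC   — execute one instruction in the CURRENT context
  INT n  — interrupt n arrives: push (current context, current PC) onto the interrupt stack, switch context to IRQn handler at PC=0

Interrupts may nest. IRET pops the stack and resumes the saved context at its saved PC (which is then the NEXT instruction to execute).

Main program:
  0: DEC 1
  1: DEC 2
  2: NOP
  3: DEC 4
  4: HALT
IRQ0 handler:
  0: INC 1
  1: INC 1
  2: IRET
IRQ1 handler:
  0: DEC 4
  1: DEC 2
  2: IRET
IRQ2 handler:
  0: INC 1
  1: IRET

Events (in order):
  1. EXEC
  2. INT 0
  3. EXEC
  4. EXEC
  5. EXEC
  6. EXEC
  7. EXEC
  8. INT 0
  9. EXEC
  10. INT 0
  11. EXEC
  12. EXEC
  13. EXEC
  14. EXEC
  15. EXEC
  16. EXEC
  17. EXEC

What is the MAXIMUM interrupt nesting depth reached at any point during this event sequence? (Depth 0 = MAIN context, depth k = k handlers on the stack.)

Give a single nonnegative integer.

Answer: 2

Derivation:
Event 1 (EXEC): [MAIN] PC=0: DEC 1 -> ACC=-1 [depth=0]
Event 2 (INT 0): INT 0 arrives: push (MAIN, PC=1), enter IRQ0 at PC=0 (depth now 1) [depth=1]
Event 3 (EXEC): [IRQ0] PC=0: INC 1 -> ACC=0 [depth=1]
Event 4 (EXEC): [IRQ0] PC=1: INC 1 -> ACC=1 [depth=1]
Event 5 (EXEC): [IRQ0] PC=2: IRET -> resume MAIN at PC=1 (depth now 0) [depth=0]
Event 6 (EXEC): [MAIN] PC=1: DEC 2 -> ACC=-1 [depth=0]
Event 7 (EXEC): [MAIN] PC=2: NOP [depth=0]
Event 8 (INT 0): INT 0 arrives: push (MAIN, PC=3), enter IRQ0 at PC=0 (depth now 1) [depth=1]
Event 9 (EXEC): [IRQ0] PC=0: INC 1 -> ACC=0 [depth=1]
Event 10 (INT 0): INT 0 arrives: push (IRQ0, PC=1), enter IRQ0 at PC=0 (depth now 2) [depth=2]
Event 11 (EXEC): [IRQ0] PC=0: INC 1 -> ACC=1 [depth=2]
Event 12 (EXEC): [IRQ0] PC=1: INC 1 -> ACC=2 [depth=2]
Event 13 (EXEC): [IRQ0] PC=2: IRET -> resume IRQ0 at PC=1 (depth now 1) [depth=1]
Event 14 (EXEC): [IRQ0] PC=1: INC 1 -> ACC=3 [depth=1]
Event 15 (EXEC): [IRQ0] PC=2: IRET -> resume MAIN at PC=3 (depth now 0) [depth=0]
Event 16 (EXEC): [MAIN] PC=3: DEC 4 -> ACC=-1 [depth=0]
Event 17 (EXEC): [MAIN] PC=4: HALT [depth=0]
Max depth observed: 2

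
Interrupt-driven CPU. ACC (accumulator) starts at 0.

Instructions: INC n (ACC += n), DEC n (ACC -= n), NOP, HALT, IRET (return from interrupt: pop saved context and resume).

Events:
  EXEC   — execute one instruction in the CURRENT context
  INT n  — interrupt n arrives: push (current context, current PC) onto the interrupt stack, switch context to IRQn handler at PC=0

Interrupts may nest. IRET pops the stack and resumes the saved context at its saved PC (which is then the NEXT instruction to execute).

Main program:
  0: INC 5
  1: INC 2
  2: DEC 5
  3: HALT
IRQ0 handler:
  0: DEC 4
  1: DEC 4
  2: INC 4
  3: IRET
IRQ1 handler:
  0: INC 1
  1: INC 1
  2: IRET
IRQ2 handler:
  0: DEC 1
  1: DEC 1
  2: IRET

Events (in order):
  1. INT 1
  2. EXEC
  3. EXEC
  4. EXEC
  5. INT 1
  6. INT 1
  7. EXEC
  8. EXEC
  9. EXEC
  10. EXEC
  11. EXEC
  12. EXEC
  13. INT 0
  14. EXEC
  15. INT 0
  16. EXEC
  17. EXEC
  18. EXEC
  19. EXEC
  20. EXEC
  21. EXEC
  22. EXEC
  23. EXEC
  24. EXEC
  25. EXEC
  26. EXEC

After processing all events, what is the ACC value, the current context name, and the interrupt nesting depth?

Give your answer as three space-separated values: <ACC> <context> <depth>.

Event 1 (INT 1): INT 1 arrives: push (MAIN, PC=0), enter IRQ1 at PC=0 (depth now 1)
Event 2 (EXEC): [IRQ1] PC=0: INC 1 -> ACC=1
Event 3 (EXEC): [IRQ1] PC=1: INC 1 -> ACC=2
Event 4 (EXEC): [IRQ1] PC=2: IRET -> resume MAIN at PC=0 (depth now 0)
Event 5 (INT 1): INT 1 arrives: push (MAIN, PC=0), enter IRQ1 at PC=0 (depth now 1)
Event 6 (INT 1): INT 1 arrives: push (IRQ1, PC=0), enter IRQ1 at PC=0 (depth now 2)
Event 7 (EXEC): [IRQ1] PC=0: INC 1 -> ACC=3
Event 8 (EXEC): [IRQ1] PC=1: INC 1 -> ACC=4
Event 9 (EXEC): [IRQ1] PC=2: IRET -> resume IRQ1 at PC=0 (depth now 1)
Event 10 (EXEC): [IRQ1] PC=0: INC 1 -> ACC=5
Event 11 (EXEC): [IRQ1] PC=1: INC 1 -> ACC=6
Event 12 (EXEC): [IRQ1] PC=2: IRET -> resume MAIN at PC=0 (depth now 0)
Event 13 (INT 0): INT 0 arrives: push (MAIN, PC=0), enter IRQ0 at PC=0 (depth now 1)
Event 14 (EXEC): [IRQ0] PC=0: DEC 4 -> ACC=2
Event 15 (INT 0): INT 0 arrives: push (IRQ0, PC=1), enter IRQ0 at PC=0 (depth now 2)
Event 16 (EXEC): [IRQ0] PC=0: DEC 4 -> ACC=-2
Event 17 (EXEC): [IRQ0] PC=1: DEC 4 -> ACC=-6
Event 18 (EXEC): [IRQ0] PC=2: INC 4 -> ACC=-2
Event 19 (EXEC): [IRQ0] PC=3: IRET -> resume IRQ0 at PC=1 (depth now 1)
Event 20 (EXEC): [IRQ0] PC=1: DEC 4 -> ACC=-6
Event 21 (EXEC): [IRQ0] PC=2: INC 4 -> ACC=-2
Event 22 (EXEC): [IRQ0] PC=3: IRET -> resume MAIN at PC=0 (depth now 0)
Event 23 (EXEC): [MAIN] PC=0: INC 5 -> ACC=3
Event 24 (EXEC): [MAIN] PC=1: INC 2 -> ACC=5
Event 25 (EXEC): [MAIN] PC=2: DEC 5 -> ACC=0
Event 26 (EXEC): [MAIN] PC=3: HALT

Answer: 0 MAIN 0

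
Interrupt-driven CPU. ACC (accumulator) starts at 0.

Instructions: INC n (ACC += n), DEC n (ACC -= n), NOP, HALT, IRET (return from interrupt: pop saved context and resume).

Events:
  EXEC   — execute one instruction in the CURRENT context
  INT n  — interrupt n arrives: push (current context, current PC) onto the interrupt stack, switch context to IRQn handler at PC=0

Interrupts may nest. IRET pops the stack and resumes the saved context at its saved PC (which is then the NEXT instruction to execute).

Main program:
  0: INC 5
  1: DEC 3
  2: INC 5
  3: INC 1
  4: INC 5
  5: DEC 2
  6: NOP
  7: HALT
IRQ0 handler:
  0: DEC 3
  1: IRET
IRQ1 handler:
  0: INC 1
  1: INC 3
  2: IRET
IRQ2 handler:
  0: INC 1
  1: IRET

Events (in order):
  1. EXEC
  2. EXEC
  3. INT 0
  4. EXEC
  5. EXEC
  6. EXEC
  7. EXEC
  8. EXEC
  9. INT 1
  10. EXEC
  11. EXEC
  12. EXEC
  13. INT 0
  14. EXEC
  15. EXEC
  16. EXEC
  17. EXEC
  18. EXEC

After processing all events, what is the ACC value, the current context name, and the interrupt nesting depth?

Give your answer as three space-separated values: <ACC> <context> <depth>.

Answer: 9 MAIN 0

Derivation:
Event 1 (EXEC): [MAIN] PC=0: INC 5 -> ACC=5
Event 2 (EXEC): [MAIN] PC=1: DEC 3 -> ACC=2
Event 3 (INT 0): INT 0 arrives: push (MAIN, PC=2), enter IRQ0 at PC=0 (depth now 1)
Event 4 (EXEC): [IRQ0] PC=0: DEC 3 -> ACC=-1
Event 5 (EXEC): [IRQ0] PC=1: IRET -> resume MAIN at PC=2 (depth now 0)
Event 6 (EXEC): [MAIN] PC=2: INC 5 -> ACC=4
Event 7 (EXEC): [MAIN] PC=3: INC 1 -> ACC=5
Event 8 (EXEC): [MAIN] PC=4: INC 5 -> ACC=10
Event 9 (INT 1): INT 1 arrives: push (MAIN, PC=5), enter IRQ1 at PC=0 (depth now 1)
Event 10 (EXEC): [IRQ1] PC=0: INC 1 -> ACC=11
Event 11 (EXEC): [IRQ1] PC=1: INC 3 -> ACC=14
Event 12 (EXEC): [IRQ1] PC=2: IRET -> resume MAIN at PC=5 (depth now 0)
Event 13 (INT 0): INT 0 arrives: push (MAIN, PC=5), enter IRQ0 at PC=0 (depth now 1)
Event 14 (EXEC): [IRQ0] PC=0: DEC 3 -> ACC=11
Event 15 (EXEC): [IRQ0] PC=1: IRET -> resume MAIN at PC=5 (depth now 0)
Event 16 (EXEC): [MAIN] PC=5: DEC 2 -> ACC=9
Event 17 (EXEC): [MAIN] PC=6: NOP
Event 18 (EXEC): [MAIN] PC=7: HALT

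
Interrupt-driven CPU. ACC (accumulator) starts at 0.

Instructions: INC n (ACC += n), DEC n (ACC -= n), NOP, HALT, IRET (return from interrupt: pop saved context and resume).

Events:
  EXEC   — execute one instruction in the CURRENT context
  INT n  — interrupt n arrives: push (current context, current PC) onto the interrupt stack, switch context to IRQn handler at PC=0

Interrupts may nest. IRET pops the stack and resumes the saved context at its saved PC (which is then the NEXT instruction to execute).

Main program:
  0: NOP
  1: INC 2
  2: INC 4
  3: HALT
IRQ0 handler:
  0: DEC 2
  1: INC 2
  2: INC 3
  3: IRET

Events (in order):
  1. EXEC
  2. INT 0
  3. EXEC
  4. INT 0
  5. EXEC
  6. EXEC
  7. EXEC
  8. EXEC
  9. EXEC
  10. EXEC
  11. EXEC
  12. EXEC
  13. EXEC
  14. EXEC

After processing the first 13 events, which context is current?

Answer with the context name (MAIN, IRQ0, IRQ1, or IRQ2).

Answer: MAIN

Derivation:
Event 1 (EXEC): [MAIN] PC=0: NOP
Event 2 (INT 0): INT 0 arrives: push (MAIN, PC=1), enter IRQ0 at PC=0 (depth now 1)
Event 3 (EXEC): [IRQ0] PC=0: DEC 2 -> ACC=-2
Event 4 (INT 0): INT 0 arrives: push (IRQ0, PC=1), enter IRQ0 at PC=0 (depth now 2)
Event 5 (EXEC): [IRQ0] PC=0: DEC 2 -> ACC=-4
Event 6 (EXEC): [IRQ0] PC=1: INC 2 -> ACC=-2
Event 7 (EXEC): [IRQ0] PC=2: INC 3 -> ACC=1
Event 8 (EXEC): [IRQ0] PC=3: IRET -> resume IRQ0 at PC=1 (depth now 1)
Event 9 (EXEC): [IRQ0] PC=1: INC 2 -> ACC=3
Event 10 (EXEC): [IRQ0] PC=2: INC 3 -> ACC=6
Event 11 (EXEC): [IRQ0] PC=3: IRET -> resume MAIN at PC=1 (depth now 0)
Event 12 (EXEC): [MAIN] PC=1: INC 2 -> ACC=8
Event 13 (EXEC): [MAIN] PC=2: INC 4 -> ACC=12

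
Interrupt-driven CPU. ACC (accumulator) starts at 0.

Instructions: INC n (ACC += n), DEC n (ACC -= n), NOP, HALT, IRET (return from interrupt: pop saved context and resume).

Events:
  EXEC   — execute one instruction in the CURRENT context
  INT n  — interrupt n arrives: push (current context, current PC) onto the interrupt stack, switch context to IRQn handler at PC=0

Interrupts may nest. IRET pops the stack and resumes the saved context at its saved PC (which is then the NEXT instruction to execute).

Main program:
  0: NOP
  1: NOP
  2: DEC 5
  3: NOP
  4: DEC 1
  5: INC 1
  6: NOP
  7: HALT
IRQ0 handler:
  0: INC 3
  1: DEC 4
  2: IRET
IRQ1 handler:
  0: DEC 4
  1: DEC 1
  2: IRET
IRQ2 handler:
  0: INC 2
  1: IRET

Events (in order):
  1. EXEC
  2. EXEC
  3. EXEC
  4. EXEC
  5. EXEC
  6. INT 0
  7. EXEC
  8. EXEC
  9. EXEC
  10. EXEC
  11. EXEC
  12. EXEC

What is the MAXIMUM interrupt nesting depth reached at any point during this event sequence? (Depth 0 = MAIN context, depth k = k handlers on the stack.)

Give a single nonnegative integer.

Event 1 (EXEC): [MAIN] PC=0: NOP [depth=0]
Event 2 (EXEC): [MAIN] PC=1: NOP [depth=0]
Event 3 (EXEC): [MAIN] PC=2: DEC 5 -> ACC=-5 [depth=0]
Event 4 (EXEC): [MAIN] PC=3: NOP [depth=0]
Event 5 (EXEC): [MAIN] PC=4: DEC 1 -> ACC=-6 [depth=0]
Event 6 (INT 0): INT 0 arrives: push (MAIN, PC=5), enter IRQ0 at PC=0 (depth now 1) [depth=1]
Event 7 (EXEC): [IRQ0] PC=0: INC 3 -> ACC=-3 [depth=1]
Event 8 (EXEC): [IRQ0] PC=1: DEC 4 -> ACC=-7 [depth=1]
Event 9 (EXEC): [IRQ0] PC=2: IRET -> resume MAIN at PC=5 (depth now 0) [depth=0]
Event 10 (EXEC): [MAIN] PC=5: INC 1 -> ACC=-6 [depth=0]
Event 11 (EXEC): [MAIN] PC=6: NOP [depth=0]
Event 12 (EXEC): [MAIN] PC=7: HALT [depth=0]
Max depth observed: 1

Answer: 1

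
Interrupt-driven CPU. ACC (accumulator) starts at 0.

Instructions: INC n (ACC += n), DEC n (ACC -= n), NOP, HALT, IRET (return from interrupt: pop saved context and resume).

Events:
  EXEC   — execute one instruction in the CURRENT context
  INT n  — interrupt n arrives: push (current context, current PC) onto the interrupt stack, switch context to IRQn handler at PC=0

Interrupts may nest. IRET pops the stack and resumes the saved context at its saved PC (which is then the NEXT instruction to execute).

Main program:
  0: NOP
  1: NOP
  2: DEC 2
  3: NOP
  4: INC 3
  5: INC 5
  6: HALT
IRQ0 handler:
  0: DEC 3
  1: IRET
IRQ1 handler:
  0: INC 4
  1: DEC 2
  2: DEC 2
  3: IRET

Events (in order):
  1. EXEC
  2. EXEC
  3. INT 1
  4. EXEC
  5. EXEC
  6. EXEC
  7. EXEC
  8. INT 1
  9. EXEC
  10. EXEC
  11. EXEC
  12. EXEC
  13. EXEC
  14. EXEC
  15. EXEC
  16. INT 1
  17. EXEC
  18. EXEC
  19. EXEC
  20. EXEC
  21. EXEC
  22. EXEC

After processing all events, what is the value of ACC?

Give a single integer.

Answer: 6

Derivation:
Event 1 (EXEC): [MAIN] PC=0: NOP
Event 2 (EXEC): [MAIN] PC=1: NOP
Event 3 (INT 1): INT 1 arrives: push (MAIN, PC=2), enter IRQ1 at PC=0 (depth now 1)
Event 4 (EXEC): [IRQ1] PC=0: INC 4 -> ACC=4
Event 5 (EXEC): [IRQ1] PC=1: DEC 2 -> ACC=2
Event 6 (EXEC): [IRQ1] PC=2: DEC 2 -> ACC=0
Event 7 (EXEC): [IRQ1] PC=3: IRET -> resume MAIN at PC=2 (depth now 0)
Event 8 (INT 1): INT 1 arrives: push (MAIN, PC=2), enter IRQ1 at PC=0 (depth now 1)
Event 9 (EXEC): [IRQ1] PC=0: INC 4 -> ACC=4
Event 10 (EXEC): [IRQ1] PC=1: DEC 2 -> ACC=2
Event 11 (EXEC): [IRQ1] PC=2: DEC 2 -> ACC=0
Event 12 (EXEC): [IRQ1] PC=3: IRET -> resume MAIN at PC=2 (depth now 0)
Event 13 (EXEC): [MAIN] PC=2: DEC 2 -> ACC=-2
Event 14 (EXEC): [MAIN] PC=3: NOP
Event 15 (EXEC): [MAIN] PC=4: INC 3 -> ACC=1
Event 16 (INT 1): INT 1 arrives: push (MAIN, PC=5), enter IRQ1 at PC=0 (depth now 1)
Event 17 (EXEC): [IRQ1] PC=0: INC 4 -> ACC=5
Event 18 (EXEC): [IRQ1] PC=1: DEC 2 -> ACC=3
Event 19 (EXEC): [IRQ1] PC=2: DEC 2 -> ACC=1
Event 20 (EXEC): [IRQ1] PC=3: IRET -> resume MAIN at PC=5 (depth now 0)
Event 21 (EXEC): [MAIN] PC=5: INC 5 -> ACC=6
Event 22 (EXEC): [MAIN] PC=6: HALT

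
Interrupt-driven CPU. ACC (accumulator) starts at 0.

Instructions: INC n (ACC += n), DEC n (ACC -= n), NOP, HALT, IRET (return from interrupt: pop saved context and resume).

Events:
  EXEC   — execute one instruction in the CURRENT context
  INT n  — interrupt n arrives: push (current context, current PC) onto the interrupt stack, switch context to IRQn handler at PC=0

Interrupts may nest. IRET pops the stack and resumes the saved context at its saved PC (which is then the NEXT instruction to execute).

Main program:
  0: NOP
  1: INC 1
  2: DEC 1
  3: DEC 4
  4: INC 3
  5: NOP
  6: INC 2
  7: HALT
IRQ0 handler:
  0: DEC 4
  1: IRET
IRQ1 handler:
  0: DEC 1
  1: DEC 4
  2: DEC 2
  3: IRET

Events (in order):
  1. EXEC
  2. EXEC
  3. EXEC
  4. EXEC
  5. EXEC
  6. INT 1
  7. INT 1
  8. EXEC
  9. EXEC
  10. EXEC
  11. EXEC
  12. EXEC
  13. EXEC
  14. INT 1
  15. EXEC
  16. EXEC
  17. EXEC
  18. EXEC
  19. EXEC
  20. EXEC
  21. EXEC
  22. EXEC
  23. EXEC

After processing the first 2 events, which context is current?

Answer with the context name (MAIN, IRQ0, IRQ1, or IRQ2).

Event 1 (EXEC): [MAIN] PC=0: NOP
Event 2 (EXEC): [MAIN] PC=1: INC 1 -> ACC=1

Answer: MAIN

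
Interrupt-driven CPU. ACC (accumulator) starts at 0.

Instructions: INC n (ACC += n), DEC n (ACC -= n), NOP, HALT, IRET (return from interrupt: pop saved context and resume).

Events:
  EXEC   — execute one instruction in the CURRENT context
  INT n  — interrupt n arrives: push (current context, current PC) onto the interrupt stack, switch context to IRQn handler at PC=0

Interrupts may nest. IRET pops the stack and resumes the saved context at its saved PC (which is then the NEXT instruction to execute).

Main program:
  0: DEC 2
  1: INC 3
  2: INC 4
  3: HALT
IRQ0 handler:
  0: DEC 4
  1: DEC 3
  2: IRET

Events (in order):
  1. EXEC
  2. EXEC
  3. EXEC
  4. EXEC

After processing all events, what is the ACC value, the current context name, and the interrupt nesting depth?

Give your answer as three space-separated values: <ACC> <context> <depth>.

Answer: 5 MAIN 0

Derivation:
Event 1 (EXEC): [MAIN] PC=0: DEC 2 -> ACC=-2
Event 2 (EXEC): [MAIN] PC=1: INC 3 -> ACC=1
Event 3 (EXEC): [MAIN] PC=2: INC 4 -> ACC=5
Event 4 (EXEC): [MAIN] PC=3: HALT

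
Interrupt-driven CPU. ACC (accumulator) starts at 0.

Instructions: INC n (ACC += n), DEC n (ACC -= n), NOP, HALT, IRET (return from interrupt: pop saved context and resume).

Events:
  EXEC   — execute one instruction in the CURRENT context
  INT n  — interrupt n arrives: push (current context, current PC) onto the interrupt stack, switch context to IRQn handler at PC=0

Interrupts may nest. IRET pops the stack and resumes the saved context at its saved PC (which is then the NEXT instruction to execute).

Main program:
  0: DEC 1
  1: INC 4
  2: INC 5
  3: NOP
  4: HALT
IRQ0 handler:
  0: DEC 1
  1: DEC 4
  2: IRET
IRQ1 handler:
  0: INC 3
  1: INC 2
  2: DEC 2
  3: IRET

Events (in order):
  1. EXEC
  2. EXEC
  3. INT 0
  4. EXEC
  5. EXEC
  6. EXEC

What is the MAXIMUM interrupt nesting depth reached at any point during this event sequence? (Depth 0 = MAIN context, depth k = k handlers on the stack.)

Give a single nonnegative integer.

Answer: 1

Derivation:
Event 1 (EXEC): [MAIN] PC=0: DEC 1 -> ACC=-1 [depth=0]
Event 2 (EXEC): [MAIN] PC=1: INC 4 -> ACC=3 [depth=0]
Event 3 (INT 0): INT 0 arrives: push (MAIN, PC=2), enter IRQ0 at PC=0 (depth now 1) [depth=1]
Event 4 (EXEC): [IRQ0] PC=0: DEC 1 -> ACC=2 [depth=1]
Event 5 (EXEC): [IRQ0] PC=1: DEC 4 -> ACC=-2 [depth=1]
Event 6 (EXEC): [IRQ0] PC=2: IRET -> resume MAIN at PC=2 (depth now 0) [depth=0]
Max depth observed: 1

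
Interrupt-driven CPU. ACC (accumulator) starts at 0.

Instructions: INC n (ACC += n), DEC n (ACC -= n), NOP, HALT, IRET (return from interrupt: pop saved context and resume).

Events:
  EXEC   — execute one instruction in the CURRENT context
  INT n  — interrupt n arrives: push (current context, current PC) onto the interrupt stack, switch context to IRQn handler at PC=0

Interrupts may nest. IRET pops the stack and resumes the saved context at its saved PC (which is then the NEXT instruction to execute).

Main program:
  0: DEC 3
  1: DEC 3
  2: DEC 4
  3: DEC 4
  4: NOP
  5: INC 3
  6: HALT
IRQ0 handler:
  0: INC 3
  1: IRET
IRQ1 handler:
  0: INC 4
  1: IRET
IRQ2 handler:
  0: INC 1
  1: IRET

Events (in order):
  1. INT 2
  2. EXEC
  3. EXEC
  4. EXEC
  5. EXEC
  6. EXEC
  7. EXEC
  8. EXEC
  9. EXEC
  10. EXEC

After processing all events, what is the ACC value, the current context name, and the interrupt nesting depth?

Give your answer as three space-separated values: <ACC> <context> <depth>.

Event 1 (INT 2): INT 2 arrives: push (MAIN, PC=0), enter IRQ2 at PC=0 (depth now 1)
Event 2 (EXEC): [IRQ2] PC=0: INC 1 -> ACC=1
Event 3 (EXEC): [IRQ2] PC=1: IRET -> resume MAIN at PC=0 (depth now 0)
Event 4 (EXEC): [MAIN] PC=0: DEC 3 -> ACC=-2
Event 5 (EXEC): [MAIN] PC=1: DEC 3 -> ACC=-5
Event 6 (EXEC): [MAIN] PC=2: DEC 4 -> ACC=-9
Event 7 (EXEC): [MAIN] PC=3: DEC 4 -> ACC=-13
Event 8 (EXEC): [MAIN] PC=4: NOP
Event 9 (EXEC): [MAIN] PC=5: INC 3 -> ACC=-10
Event 10 (EXEC): [MAIN] PC=6: HALT

Answer: -10 MAIN 0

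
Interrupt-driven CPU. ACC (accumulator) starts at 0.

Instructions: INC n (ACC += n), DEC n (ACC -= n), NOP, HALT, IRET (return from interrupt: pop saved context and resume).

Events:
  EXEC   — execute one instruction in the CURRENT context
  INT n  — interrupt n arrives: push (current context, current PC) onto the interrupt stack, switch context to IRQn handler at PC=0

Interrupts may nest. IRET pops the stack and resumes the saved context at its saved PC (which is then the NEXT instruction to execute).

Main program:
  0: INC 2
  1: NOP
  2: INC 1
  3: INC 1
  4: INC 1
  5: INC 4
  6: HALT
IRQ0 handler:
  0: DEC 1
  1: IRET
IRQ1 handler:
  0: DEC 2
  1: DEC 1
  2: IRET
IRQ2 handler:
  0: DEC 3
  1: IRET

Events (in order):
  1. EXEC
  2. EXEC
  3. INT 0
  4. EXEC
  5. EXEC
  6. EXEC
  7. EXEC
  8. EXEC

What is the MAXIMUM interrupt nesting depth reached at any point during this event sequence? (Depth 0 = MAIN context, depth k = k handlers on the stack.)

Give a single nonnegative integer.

Answer: 1

Derivation:
Event 1 (EXEC): [MAIN] PC=0: INC 2 -> ACC=2 [depth=0]
Event 2 (EXEC): [MAIN] PC=1: NOP [depth=0]
Event 3 (INT 0): INT 0 arrives: push (MAIN, PC=2), enter IRQ0 at PC=0 (depth now 1) [depth=1]
Event 4 (EXEC): [IRQ0] PC=0: DEC 1 -> ACC=1 [depth=1]
Event 5 (EXEC): [IRQ0] PC=1: IRET -> resume MAIN at PC=2 (depth now 0) [depth=0]
Event 6 (EXEC): [MAIN] PC=2: INC 1 -> ACC=2 [depth=0]
Event 7 (EXEC): [MAIN] PC=3: INC 1 -> ACC=3 [depth=0]
Event 8 (EXEC): [MAIN] PC=4: INC 1 -> ACC=4 [depth=0]
Max depth observed: 1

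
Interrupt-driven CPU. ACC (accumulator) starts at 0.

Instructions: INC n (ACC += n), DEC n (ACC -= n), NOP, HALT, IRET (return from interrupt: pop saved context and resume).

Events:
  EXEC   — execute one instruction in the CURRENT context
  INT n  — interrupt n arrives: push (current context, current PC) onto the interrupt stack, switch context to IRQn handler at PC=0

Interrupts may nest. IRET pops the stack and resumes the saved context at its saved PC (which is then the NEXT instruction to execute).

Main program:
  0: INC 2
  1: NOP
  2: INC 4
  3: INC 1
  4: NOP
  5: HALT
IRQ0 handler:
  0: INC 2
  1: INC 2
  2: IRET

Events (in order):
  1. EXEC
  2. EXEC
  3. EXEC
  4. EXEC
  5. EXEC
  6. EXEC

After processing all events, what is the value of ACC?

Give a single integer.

Answer: 7

Derivation:
Event 1 (EXEC): [MAIN] PC=0: INC 2 -> ACC=2
Event 2 (EXEC): [MAIN] PC=1: NOP
Event 3 (EXEC): [MAIN] PC=2: INC 4 -> ACC=6
Event 4 (EXEC): [MAIN] PC=3: INC 1 -> ACC=7
Event 5 (EXEC): [MAIN] PC=4: NOP
Event 6 (EXEC): [MAIN] PC=5: HALT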